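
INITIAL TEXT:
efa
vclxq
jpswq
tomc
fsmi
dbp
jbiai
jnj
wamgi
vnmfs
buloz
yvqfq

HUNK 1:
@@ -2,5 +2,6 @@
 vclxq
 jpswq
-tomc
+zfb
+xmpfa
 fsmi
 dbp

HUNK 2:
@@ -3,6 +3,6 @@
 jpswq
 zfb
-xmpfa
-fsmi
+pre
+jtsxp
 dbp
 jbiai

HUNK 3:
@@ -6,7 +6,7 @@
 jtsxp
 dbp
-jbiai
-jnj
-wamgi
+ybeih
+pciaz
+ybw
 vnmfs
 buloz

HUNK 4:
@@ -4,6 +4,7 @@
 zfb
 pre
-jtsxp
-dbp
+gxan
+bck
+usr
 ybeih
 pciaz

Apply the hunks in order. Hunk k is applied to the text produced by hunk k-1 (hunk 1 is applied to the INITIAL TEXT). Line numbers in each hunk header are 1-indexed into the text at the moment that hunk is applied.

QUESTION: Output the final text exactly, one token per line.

Answer: efa
vclxq
jpswq
zfb
pre
gxan
bck
usr
ybeih
pciaz
ybw
vnmfs
buloz
yvqfq

Derivation:
Hunk 1: at line 2 remove [tomc] add [zfb,xmpfa] -> 13 lines: efa vclxq jpswq zfb xmpfa fsmi dbp jbiai jnj wamgi vnmfs buloz yvqfq
Hunk 2: at line 3 remove [xmpfa,fsmi] add [pre,jtsxp] -> 13 lines: efa vclxq jpswq zfb pre jtsxp dbp jbiai jnj wamgi vnmfs buloz yvqfq
Hunk 3: at line 6 remove [jbiai,jnj,wamgi] add [ybeih,pciaz,ybw] -> 13 lines: efa vclxq jpswq zfb pre jtsxp dbp ybeih pciaz ybw vnmfs buloz yvqfq
Hunk 4: at line 4 remove [jtsxp,dbp] add [gxan,bck,usr] -> 14 lines: efa vclxq jpswq zfb pre gxan bck usr ybeih pciaz ybw vnmfs buloz yvqfq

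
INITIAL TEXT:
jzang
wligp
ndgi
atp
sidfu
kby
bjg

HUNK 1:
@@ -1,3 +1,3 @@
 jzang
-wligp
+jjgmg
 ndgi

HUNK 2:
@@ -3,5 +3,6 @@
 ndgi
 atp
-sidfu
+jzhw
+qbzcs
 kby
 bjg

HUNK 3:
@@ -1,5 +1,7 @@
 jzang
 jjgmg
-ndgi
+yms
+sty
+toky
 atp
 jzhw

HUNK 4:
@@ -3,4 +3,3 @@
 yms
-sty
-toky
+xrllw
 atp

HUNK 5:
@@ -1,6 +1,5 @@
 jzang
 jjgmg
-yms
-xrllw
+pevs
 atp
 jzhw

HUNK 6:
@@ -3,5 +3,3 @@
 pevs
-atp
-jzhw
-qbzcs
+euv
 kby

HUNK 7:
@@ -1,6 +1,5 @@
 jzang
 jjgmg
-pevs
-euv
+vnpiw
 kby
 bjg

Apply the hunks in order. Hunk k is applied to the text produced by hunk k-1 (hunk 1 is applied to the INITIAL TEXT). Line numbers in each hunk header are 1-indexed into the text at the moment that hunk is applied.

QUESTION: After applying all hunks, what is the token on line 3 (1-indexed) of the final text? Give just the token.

Hunk 1: at line 1 remove [wligp] add [jjgmg] -> 7 lines: jzang jjgmg ndgi atp sidfu kby bjg
Hunk 2: at line 3 remove [sidfu] add [jzhw,qbzcs] -> 8 lines: jzang jjgmg ndgi atp jzhw qbzcs kby bjg
Hunk 3: at line 1 remove [ndgi] add [yms,sty,toky] -> 10 lines: jzang jjgmg yms sty toky atp jzhw qbzcs kby bjg
Hunk 4: at line 3 remove [sty,toky] add [xrllw] -> 9 lines: jzang jjgmg yms xrllw atp jzhw qbzcs kby bjg
Hunk 5: at line 1 remove [yms,xrllw] add [pevs] -> 8 lines: jzang jjgmg pevs atp jzhw qbzcs kby bjg
Hunk 6: at line 3 remove [atp,jzhw,qbzcs] add [euv] -> 6 lines: jzang jjgmg pevs euv kby bjg
Hunk 7: at line 1 remove [pevs,euv] add [vnpiw] -> 5 lines: jzang jjgmg vnpiw kby bjg
Final line 3: vnpiw

Answer: vnpiw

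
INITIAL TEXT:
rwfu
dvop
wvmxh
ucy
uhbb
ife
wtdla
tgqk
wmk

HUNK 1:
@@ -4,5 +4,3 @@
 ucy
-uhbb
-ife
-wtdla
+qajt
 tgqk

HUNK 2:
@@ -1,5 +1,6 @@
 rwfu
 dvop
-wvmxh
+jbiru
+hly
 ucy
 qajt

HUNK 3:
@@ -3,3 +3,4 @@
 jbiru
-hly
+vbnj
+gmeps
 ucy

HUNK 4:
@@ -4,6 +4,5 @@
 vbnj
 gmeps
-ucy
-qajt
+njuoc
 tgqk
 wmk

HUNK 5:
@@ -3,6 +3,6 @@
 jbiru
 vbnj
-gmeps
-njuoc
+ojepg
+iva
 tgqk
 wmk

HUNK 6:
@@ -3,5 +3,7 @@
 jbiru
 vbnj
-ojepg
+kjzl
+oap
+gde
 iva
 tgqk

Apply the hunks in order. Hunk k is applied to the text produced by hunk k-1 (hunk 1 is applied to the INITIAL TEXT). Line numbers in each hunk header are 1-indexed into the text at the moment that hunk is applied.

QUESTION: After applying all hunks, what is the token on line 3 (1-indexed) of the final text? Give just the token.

Hunk 1: at line 4 remove [uhbb,ife,wtdla] add [qajt] -> 7 lines: rwfu dvop wvmxh ucy qajt tgqk wmk
Hunk 2: at line 1 remove [wvmxh] add [jbiru,hly] -> 8 lines: rwfu dvop jbiru hly ucy qajt tgqk wmk
Hunk 3: at line 3 remove [hly] add [vbnj,gmeps] -> 9 lines: rwfu dvop jbiru vbnj gmeps ucy qajt tgqk wmk
Hunk 4: at line 4 remove [ucy,qajt] add [njuoc] -> 8 lines: rwfu dvop jbiru vbnj gmeps njuoc tgqk wmk
Hunk 5: at line 3 remove [gmeps,njuoc] add [ojepg,iva] -> 8 lines: rwfu dvop jbiru vbnj ojepg iva tgqk wmk
Hunk 6: at line 3 remove [ojepg] add [kjzl,oap,gde] -> 10 lines: rwfu dvop jbiru vbnj kjzl oap gde iva tgqk wmk
Final line 3: jbiru

Answer: jbiru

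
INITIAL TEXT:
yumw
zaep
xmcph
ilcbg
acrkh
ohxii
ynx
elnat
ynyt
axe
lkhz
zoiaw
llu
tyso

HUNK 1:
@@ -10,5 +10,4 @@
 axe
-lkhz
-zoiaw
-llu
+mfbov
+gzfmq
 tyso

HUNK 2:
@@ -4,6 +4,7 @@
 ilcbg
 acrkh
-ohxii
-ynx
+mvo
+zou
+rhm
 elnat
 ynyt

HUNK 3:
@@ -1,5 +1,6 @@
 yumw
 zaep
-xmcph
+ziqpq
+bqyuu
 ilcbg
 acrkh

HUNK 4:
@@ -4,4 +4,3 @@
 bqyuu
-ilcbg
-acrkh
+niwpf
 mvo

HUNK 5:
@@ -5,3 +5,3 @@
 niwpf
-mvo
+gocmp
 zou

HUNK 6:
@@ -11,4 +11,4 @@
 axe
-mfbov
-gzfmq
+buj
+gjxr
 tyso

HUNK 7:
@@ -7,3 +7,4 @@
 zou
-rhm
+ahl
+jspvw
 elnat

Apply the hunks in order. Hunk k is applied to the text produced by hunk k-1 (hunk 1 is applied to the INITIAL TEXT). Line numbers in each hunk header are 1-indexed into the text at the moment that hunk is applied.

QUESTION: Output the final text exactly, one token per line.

Hunk 1: at line 10 remove [lkhz,zoiaw,llu] add [mfbov,gzfmq] -> 13 lines: yumw zaep xmcph ilcbg acrkh ohxii ynx elnat ynyt axe mfbov gzfmq tyso
Hunk 2: at line 4 remove [ohxii,ynx] add [mvo,zou,rhm] -> 14 lines: yumw zaep xmcph ilcbg acrkh mvo zou rhm elnat ynyt axe mfbov gzfmq tyso
Hunk 3: at line 1 remove [xmcph] add [ziqpq,bqyuu] -> 15 lines: yumw zaep ziqpq bqyuu ilcbg acrkh mvo zou rhm elnat ynyt axe mfbov gzfmq tyso
Hunk 4: at line 4 remove [ilcbg,acrkh] add [niwpf] -> 14 lines: yumw zaep ziqpq bqyuu niwpf mvo zou rhm elnat ynyt axe mfbov gzfmq tyso
Hunk 5: at line 5 remove [mvo] add [gocmp] -> 14 lines: yumw zaep ziqpq bqyuu niwpf gocmp zou rhm elnat ynyt axe mfbov gzfmq tyso
Hunk 6: at line 11 remove [mfbov,gzfmq] add [buj,gjxr] -> 14 lines: yumw zaep ziqpq bqyuu niwpf gocmp zou rhm elnat ynyt axe buj gjxr tyso
Hunk 7: at line 7 remove [rhm] add [ahl,jspvw] -> 15 lines: yumw zaep ziqpq bqyuu niwpf gocmp zou ahl jspvw elnat ynyt axe buj gjxr tyso

Answer: yumw
zaep
ziqpq
bqyuu
niwpf
gocmp
zou
ahl
jspvw
elnat
ynyt
axe
buj
gjxr
tyso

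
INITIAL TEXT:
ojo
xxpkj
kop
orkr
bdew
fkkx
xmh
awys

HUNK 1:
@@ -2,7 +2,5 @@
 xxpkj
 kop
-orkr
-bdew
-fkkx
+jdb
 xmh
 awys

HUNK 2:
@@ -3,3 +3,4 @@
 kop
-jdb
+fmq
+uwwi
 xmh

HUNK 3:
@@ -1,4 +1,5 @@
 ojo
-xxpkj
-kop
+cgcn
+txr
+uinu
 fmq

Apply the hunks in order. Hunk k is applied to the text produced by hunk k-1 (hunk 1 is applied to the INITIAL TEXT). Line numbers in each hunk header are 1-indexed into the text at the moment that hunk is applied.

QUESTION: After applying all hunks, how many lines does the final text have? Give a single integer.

Hunk 1: at line 2 remove [orkr,bdew,fkkx] add [jdb] -> 6 lines: ojo xxpkj kop jdb xmh awys
Hunk 2: at line 3 remove [jdb] add [fmq,uwwi] -> 7 lines: ojo xxpkj kop fmq uwwi xmh awys
Hunk 3: at line 1 remove [xxpkj,kop] add [cgcn,txr,uinu] -> 8 lines: ojo cgcn txr uinu fmq uwwi xmh awys
Final line count: 8

Answer: 8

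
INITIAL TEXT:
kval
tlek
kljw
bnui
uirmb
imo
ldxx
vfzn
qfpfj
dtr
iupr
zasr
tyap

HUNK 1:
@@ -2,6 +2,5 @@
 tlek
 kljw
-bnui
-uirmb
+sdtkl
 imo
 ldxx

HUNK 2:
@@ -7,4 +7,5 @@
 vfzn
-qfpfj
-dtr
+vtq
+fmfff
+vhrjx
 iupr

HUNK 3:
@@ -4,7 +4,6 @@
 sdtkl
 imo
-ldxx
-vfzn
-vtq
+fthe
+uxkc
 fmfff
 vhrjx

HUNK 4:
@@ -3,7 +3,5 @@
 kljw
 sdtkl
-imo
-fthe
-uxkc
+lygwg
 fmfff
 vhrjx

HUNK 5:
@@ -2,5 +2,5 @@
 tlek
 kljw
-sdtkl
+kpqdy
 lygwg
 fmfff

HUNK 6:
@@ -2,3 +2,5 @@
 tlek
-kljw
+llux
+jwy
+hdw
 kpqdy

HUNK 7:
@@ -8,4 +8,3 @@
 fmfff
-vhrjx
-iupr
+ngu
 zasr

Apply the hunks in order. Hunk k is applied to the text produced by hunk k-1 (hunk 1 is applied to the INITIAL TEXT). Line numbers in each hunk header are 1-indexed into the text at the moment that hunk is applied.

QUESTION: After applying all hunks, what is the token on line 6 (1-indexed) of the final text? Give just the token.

Hunk 1: at line 2 remove [bnui,uirmb] add [sdtkl] -> 12 lines: kval tlek kljw sdtkl imo ldxx vfzn qfpfj dtr iupr zasr tyap
Hunk 2: at line 7 remove [qfpfj,dtr] add [vtq,fmfff,vhrjx] -> 13 lines: kval tlek kljw sdtkl imo ldxx vfzn vtq fmfff vhrjx iupr zasr tyap
Hunk 3: at line 4 remove [ldxx,vfzn,vtq] add [fthe,uxkc] -> 12 lines: kval tlek kljw sdtkl imo fthe uxkc fmfff vhrjx iupr zasr tyap
Hunk 4: at line 3 remove [imo,fthe,uxkc] add [lygwg] -> 10 lines: kval tlek kljw sdtkl lygwg fmfff vhrjx iupr zasr tyap
Hunk 5: at line 2 remove [sdtkl] add [kpqdy] -> 10 lines: kval tlek kljw kpqdy lygwg fmfff vhrjx iupr zasr tyap
Hunk 6: at line 2 remove [kljw] add [llux,jwy,hdw] -> 12 lines: kval tlek llux jwy hdw kpqdy lygwg fmfff vhrjx iupr zasr tyap
Hunk 7: at line 8 remove [vhrjx,iupr] add [ngu] -> 11 lines: kval tlek llux jwy hdw kpqdy lygwg fmfff ngu zasr tyap
Final line 6: kpqdy

Answer: kpqdy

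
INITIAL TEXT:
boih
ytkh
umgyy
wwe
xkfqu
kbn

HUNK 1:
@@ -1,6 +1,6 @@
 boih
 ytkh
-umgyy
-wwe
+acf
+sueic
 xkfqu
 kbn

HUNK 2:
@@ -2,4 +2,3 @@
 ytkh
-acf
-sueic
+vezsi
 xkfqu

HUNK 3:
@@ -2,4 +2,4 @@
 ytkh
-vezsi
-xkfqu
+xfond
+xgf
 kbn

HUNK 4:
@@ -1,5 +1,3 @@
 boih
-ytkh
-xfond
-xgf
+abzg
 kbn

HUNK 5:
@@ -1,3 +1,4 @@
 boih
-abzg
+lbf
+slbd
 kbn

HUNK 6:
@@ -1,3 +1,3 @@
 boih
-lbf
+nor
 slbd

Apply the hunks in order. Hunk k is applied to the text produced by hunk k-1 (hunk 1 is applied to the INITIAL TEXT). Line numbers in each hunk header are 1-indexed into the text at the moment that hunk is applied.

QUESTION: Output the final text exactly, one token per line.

Hunk 1: at line 1 remove [umgyy,wwe] add [acf,sueic] -> 6 lines: boih ytkh acf sueic xkfqu kbn
Hunk 2: at line 2 remove [acf,sueic] add [vezsi] -> 5 lines: boih ytkh vezsi xkfqu kbn
Hunk 3: at line 2 remove [vezsi,xkfqu] add [xfond,xgf] -> 5 lines: boih ytkh xfond xgf kbn
Hunk 4: at line 1 remove [ytkh,xfond,xgf] add [abzg] -> 3 lines: boih abzg kbn
Hunk 5: at line 1 remove [abzg] add [lbf,slbd] -> 4 lines: boih lbf slbd kbn
Hunk 6: at line 1 remove [lbf] add [nor] -> 4 lines: boih nor slbd kbn

Answer: boih
nor
slbd
kbn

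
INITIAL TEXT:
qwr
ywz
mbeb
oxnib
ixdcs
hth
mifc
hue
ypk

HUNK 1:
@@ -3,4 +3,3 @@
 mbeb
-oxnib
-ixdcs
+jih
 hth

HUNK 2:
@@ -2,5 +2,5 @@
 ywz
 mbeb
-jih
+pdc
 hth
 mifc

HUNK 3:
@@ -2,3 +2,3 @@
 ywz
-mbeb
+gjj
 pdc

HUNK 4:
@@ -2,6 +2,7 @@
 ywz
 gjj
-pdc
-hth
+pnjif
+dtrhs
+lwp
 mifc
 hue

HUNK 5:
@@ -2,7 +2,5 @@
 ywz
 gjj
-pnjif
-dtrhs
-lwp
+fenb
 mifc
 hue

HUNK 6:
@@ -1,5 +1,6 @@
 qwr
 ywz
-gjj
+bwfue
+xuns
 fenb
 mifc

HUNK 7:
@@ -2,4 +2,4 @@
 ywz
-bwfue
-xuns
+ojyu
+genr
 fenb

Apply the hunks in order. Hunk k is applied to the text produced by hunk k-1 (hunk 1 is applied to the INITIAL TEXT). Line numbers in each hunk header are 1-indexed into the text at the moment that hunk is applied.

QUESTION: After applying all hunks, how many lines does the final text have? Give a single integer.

Hunk 1: at line 3 remove [oxnib,ixdcs] add [jih] -> 8 lines: qwr ywz mbeb jih hth mifc hue ypk
Hunk 2: at line 2 remove [jih] add [pdc] -> 8 lines: qwr ywz mbeb pdc hth mifc hue ypk
Hunk 3: at line 2 remove [mbeb] add [gjj] -> 8 lines: qwr ywz gjj pdc hth mifc hue ypk
Hunk 4: at line 2 remove [pdc,hth] add [pnjif,dtrhs,lwp] -> 9 lines: qwr ywz gjj pnjif dtrhs lwp mifc hue ypk
Hunk 5: at line 2 remove [pnjif,dtrhs,lwp] add [fenb] -> 7 lines: qwr ywz gjj fenb mifc hue ypk
Hunk 6: at line 1 remove [gjj] add [bwfue,xuns] -> 8 lines: qwr ywz bwfue xuns fenb mifc hue ypk
Hunk 7: at line 2 remove [bwfue,xuns] add [ojyu,genr] -> 8 lines: qwr ywz ojyu genr fenb mifc hue ypk
Final line count: 8

Answer: 8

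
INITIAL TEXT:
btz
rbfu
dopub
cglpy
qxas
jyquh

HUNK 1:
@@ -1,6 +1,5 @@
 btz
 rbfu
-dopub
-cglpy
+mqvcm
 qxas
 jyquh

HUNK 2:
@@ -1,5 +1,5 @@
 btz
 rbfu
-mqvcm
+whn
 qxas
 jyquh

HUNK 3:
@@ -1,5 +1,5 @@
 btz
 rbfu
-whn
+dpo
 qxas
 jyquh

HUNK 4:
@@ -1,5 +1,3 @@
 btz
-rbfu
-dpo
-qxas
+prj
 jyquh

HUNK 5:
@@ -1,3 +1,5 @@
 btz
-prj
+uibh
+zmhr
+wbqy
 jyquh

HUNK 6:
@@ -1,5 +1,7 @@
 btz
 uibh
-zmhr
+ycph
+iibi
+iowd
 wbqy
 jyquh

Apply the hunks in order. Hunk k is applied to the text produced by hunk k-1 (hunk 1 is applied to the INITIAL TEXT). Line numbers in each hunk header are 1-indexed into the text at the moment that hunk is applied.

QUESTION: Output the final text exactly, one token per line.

Hunk 1: at line 1 remove [dopub,cglpy] add [mqvcm] -> 5 lines: btz rbfu mqvcm qxas jyquh
Hunk 2: at line 1 remove [mqvcm] add [whn] -> 5 lines: btz rbfu whn qxas jyquh
Hunk 3: at line 1 remove [whn] add [dpo] -> 5 lines: btz rbfu dpo qxas jyquh
Hunk 4: at line 1 remove [rbfu,dpo,qxas] add [prj] -> 3 lines: btz prj jyquh
Hunk 5: at line 1 remove [prj] add [uibh,zmhr,wbqy] -> 5 lines: btz uibh zmhr wbqy jyquh
Hunk 6: at line 1 remove [zmhr] add [ycph,iibi,iowd] -> 7 lines: btz uibh ycph iibi iowd wbqy jyquh

Answer: btz
uibh
ycph
iibi
iowd
wbqy
jyquh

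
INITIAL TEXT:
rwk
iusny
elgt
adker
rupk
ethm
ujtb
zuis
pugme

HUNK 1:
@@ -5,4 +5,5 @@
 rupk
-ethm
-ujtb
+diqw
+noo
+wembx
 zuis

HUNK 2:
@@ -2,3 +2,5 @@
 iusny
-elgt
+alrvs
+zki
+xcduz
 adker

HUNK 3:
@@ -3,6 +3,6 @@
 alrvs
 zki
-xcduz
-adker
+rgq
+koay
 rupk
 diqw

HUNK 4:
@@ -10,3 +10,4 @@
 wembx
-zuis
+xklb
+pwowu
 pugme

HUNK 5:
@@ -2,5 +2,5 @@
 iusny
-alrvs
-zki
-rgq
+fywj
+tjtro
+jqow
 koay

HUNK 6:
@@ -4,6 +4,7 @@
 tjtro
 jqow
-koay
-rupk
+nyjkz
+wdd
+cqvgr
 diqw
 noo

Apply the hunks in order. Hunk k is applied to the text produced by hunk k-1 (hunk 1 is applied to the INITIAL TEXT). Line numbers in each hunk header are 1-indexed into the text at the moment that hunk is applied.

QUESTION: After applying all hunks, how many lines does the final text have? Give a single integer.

Hunk 1: at line 5 remove [ethm,ujtb] add [diqw,noo,wembx] -> 10 lines: rwk iusny elgt adker rupk diqw noo wembx zuis pugme
Hunk 2: at line 2 remove [elgt] add [alrvs,zki,xcduz] -> 12 lines: rwk iusny alrvs zki xcduz adker rupk diqw noo wembx zuis pugme
Hunk 3: at line 3 remove [xcduz,adker] add [rgq,koay] -> 12 lines: rwk iusny alrvs zki rgq koay rupk diqw noo wembx zuis pugme
Hunk 4: at line 10 remove [zuis] add [xklb,pwowu] -> 13 lines: rwk iusny alrvs zki rgq koay rupk diqw noo wembx xklb pwowu pugme
Hunk 5: at line 2 remove [alrvs,zki,rgq] add [fywj,tjtro,jqow] -> 13 lines: rwk iusny fywj tjtro jqow koay rupk diqw noo wembx xklb pwowu pugme
Hunk 6: at line 4 remove [koay,rupk] add [nyjkz,wdd,cqvgr] -> 14 lines: rwk iusny fywj tjtro jqow nyjkz wdd cqvgr diqw noo wembx xklb pwowu pugme
Final line count: 14

Answer: 14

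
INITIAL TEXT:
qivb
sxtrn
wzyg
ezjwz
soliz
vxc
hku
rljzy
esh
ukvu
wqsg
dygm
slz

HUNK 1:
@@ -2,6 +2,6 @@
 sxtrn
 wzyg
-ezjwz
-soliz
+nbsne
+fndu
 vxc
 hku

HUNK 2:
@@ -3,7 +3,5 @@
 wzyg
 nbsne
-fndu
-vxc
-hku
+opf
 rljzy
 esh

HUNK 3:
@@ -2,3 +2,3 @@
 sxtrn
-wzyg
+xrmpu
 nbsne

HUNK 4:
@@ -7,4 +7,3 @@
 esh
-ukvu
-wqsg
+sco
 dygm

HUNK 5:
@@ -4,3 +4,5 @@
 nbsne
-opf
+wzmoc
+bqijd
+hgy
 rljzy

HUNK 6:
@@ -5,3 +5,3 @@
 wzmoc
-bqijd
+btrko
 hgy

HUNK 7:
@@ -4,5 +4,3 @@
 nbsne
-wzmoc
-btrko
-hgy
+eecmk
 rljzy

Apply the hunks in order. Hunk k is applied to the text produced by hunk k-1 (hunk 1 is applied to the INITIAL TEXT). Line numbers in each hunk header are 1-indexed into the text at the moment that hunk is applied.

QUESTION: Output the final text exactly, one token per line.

Hunk 1: at line 2 remove [ezjwz,soliz] add [nbsne,fndu] -> 13 lines: qivb sxtrn wzyg nbsne fndu vxc hku rljzy esh ukvu wqsg dygm slz
Hunk 2: at line 3 remove [fndu,vxc,hku] add [opf] -> 11 lines: qivb sxtrn wzyg nbsne opf rljzy esh ukvu wqsg dygm slz
Hunk 3: at line 2 remove [wzyg] add [xrmpu] -> 11 lines: qivb sxtrn xrmpu nbsne opf rljzy esh ukvu wqsg dygm slz
Hunk 4: at line 7 remove [ukvu,wqsg] add [sco] -> 10 lines: qivb sxtrn xrmpu nbsne opf rljzy esh sco dygm slz
Hunk 5: at line 4 remove [opf] add [wzmoc,bqijd,hgy] -> 12 lines: qivb sxtrn xrmpu nbsne wzmoc bqijd hgy rljzy esh sco dygm slz
Hunk 6: at line 5 remove [bqijd] add [btrko] -> 12 lines: qivb sxtrn xrmpu nbsne wzmoc btrko hgy rljzy esh sco dygm slz
Hunk 7: at line 4 remove [wzmoc,btrko,hgy] add [eecmk] -> 10 lines: qivb sxtrn xrmpu nbsne eecmk rljzy esh sco dygm slz

Answer: qivb
sxtrn
xrmpu
nbsne
eecmk
rljzy
esh
sco
dygm
slz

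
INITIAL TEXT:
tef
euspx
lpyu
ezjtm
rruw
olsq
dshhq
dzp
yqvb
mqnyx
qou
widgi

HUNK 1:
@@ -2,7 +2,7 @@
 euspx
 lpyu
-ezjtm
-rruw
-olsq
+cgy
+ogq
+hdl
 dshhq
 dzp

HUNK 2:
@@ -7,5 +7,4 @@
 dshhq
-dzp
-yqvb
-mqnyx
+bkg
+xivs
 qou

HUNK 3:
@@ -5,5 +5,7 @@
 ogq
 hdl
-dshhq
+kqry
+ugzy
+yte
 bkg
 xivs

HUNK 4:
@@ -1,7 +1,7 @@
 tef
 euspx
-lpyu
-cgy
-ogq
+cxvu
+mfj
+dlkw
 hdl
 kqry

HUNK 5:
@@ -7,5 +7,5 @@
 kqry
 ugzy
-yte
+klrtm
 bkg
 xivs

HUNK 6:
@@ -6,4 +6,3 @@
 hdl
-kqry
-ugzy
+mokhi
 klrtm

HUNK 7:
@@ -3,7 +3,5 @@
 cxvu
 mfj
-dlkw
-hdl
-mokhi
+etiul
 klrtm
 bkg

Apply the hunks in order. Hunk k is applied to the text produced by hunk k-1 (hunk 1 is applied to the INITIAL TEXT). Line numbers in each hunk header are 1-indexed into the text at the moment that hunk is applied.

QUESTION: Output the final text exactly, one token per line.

Hunk 1: at line 2 remove [ezjtm,rruw,olsq] add [cgy,ogq,hdl] -> 12 lines: tef euspx lpyu cgy ogq hdl dshhq dzp yqvb mqnyx qou widgi
Hunk 2: at line 7 remove [dzp,yqvb,mqnyx] add [bkg,xivs] -> 11 lines: tef euspx lpyu cgy ogq hdl dshhq bkg xivs qou widgi
Hunk 3: at line 5 remove [dshhq] add [kqry,ugzy,yte] -> 13 lines: tef euspx lpyu cgy ogq hdl kqry ugzy yte bkg xivs qou widgi
Hunk 4: at line 1 remove [lpyu,cgy,ogq] add [cxvu,mfj,dlkw] -> 13 lines: tef euspx cxvu mfj dlkw hdl kqry ugzy yte bkg xivs qou widgi
Hunk 5: at line 7 remove [yte] add [klrtm] -> 13 lines: tef euspx cxvu mfj dlkw hdl kqry ugzy klrtm bkg xivs qou widgi
Hunk 6: at line 6 remove [kqry,ugzy] add [mokhi] -> 12 lines: tef euspx cxvu mfj dlkw hdl mokhi klrtm bkg xivs qou widgi
Hunk 7: at line 3 remove [dlkw,hdl,mokhi] add [etiul] -> 10 lines: tef euspx cxvu mfj etiul klrtm bkg xivs qou widgi

Answer: tef
euspx
cxvu
mfj
etiul
klrtm
bkg
xivs
qou
widgi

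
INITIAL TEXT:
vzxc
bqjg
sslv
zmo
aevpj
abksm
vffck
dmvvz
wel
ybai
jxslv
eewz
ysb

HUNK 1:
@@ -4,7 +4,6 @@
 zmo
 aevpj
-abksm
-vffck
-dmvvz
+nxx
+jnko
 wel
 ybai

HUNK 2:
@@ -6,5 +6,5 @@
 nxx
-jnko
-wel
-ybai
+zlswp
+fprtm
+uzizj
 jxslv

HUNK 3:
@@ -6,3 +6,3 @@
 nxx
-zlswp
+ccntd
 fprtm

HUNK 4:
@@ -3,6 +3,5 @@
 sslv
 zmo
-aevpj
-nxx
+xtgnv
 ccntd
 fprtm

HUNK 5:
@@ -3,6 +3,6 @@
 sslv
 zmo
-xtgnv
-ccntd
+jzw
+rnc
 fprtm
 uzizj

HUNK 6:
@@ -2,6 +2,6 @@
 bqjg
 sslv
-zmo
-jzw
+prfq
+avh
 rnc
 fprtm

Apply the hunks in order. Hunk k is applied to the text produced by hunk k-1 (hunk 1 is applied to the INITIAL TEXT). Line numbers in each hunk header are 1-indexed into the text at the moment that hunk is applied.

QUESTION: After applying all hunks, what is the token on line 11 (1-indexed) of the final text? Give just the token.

Answer: ysb

Derivation:
Hunk 1: at line 4 remove [abksm,vffck,dmvvz] add [nxx,jnko] -> 12 lines: vzxc bqjg sslv zmo aevpj nxx jnko wel ybai jxslv eewz ysb
Hunk 2: at line 6 remove [jnko,wel,ybai] add [zlswp,fprtm,uzizj] -> 12 lines: vzxc bqjg sslv zmo aevpj nxx zlswp fprtm uzizj jxslv eewz ysb
Hunk 3: at line 6 remove [zlswp] add [ccntd] -> 12 lines: vzxc bqjg sslv zmo aevpj nxx ccntd fprtm uzizj jxslv eewz ysb
Hunk 4: at line 3 remove [aevpj,nxx] add [xtgnv] -> 11 lines: vzxc bqjg sslv zmo xtgnv ccntd fprtm uzizj jxslv eewz ysb
Hunk 5: at line 3 remove [xtgnv,ccntd] add [jzw,rnc] -> 11 lines: vzxc bqjg sslv zmo jzw rnc fprtm uzizj jxslv eewz ysb
Hunk 6: at line 2 remove [zmo,jzw] add [prfq,avh] -> 11 lines: vzxc bqjg sslv prfq avh rnc fprtm uzizj jxslv eewz ysb
Final line 11: ysb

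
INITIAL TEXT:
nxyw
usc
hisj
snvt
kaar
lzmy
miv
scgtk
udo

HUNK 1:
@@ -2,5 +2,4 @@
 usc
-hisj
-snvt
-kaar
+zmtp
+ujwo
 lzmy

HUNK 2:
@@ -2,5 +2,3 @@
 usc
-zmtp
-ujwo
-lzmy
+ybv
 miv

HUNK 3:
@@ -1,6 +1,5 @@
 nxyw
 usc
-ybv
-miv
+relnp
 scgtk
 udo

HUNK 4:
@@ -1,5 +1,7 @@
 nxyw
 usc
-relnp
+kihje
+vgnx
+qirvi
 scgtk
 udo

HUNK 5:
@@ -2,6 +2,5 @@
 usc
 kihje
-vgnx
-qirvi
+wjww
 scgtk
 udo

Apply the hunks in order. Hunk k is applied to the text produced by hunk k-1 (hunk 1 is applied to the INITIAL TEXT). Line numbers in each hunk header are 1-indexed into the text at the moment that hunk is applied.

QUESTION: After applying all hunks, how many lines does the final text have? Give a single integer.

Hunk 1: at line 2 remove [hisj,snvt,kaar] add [zmtp,ujwo] -> 8 lines: nxyw usc zmtp ujwo lzmy miv scgtk udo
Hunk 2: at line 2 remove [zmtp,ujwo,lzmy] add [ybv] -> 6 lines: nxyw usc ybv miv scgtk udo
Hunk 3: at line 1 remove [ybv,miv] add [relnp] -> 5 lines: nxyw usc relnp scgtk udo
Hunk 4: at line 1 remove [relnp] add [kihje,vgnx,qirvi] -> 7 lines: nxyw usc kihje vgnx qirvi scgtk udo
Hunk 5: at line 2 remove [vgnx,qirvi] add [wjww] -> 6 lines: nxyw usc kihje wjww scgtk udo
Final line count: 6

Answer: 6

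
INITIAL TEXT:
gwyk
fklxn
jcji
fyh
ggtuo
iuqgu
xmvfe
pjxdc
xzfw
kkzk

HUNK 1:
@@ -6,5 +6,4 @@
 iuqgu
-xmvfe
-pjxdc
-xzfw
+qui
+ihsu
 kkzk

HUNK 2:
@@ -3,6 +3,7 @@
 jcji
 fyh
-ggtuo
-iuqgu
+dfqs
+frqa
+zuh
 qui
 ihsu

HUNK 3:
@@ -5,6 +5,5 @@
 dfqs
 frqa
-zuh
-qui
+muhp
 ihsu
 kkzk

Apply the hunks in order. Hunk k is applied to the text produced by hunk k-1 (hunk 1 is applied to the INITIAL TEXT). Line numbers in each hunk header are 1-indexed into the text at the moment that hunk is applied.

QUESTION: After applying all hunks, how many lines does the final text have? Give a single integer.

Hunk 1: at line 6 remove [xmvfe,pjxdc,xzfw] add [qui,ihsu] -> 9 lines: gwyk fklxn jcji fyh ggtuo iuqgu qui ihsu kkzk
Hunk 2: at line 3 remove [ggtuo,iuqgu] add [dfqs,frqa,zuh] -> 10 lines: gwyk fklxn jcji fyh dfqs frqa zuh qui ihsu kkzk
Hunk 3: at line 5 remove [zuh,qui] add [muhp] -> 9 lines: gwyk fklxn jcji fyh dfqs frqa muhp ihsu kkzk
Final line count: 9

Answer: 9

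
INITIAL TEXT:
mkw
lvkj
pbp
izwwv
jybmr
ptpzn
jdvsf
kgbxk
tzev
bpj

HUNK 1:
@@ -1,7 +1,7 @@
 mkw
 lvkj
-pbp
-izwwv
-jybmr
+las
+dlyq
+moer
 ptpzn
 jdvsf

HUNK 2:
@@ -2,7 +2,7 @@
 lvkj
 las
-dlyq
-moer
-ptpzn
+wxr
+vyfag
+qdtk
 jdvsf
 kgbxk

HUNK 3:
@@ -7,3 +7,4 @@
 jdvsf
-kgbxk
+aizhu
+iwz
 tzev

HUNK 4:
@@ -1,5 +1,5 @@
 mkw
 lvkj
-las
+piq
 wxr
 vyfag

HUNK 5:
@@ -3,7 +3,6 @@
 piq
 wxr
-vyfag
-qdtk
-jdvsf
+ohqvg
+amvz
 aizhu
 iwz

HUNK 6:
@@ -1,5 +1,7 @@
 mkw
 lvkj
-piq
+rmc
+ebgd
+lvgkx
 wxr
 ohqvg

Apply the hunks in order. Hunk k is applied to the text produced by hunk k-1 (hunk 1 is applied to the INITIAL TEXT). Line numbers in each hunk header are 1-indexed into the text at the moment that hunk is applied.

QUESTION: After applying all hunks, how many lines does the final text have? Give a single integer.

Answer: 12

Derivation:
Hunk 1: at line 1 remove [pbp,izwwv,jybmr] add [las,dlyq,moer] -> 10 lines: mkw lvkj las dlyq moer ptpzn jdvsf kgbxk tzev bpj
Hunk 2: at line 2 remove [dlyq,moer,ptpzn] add [wxr,vyfag,qdtk] -> 10 lines: mkw lvkj las wxr vyfag qdtk jdvsf kgbxk tzev bpj
Hunk 3: at line 7 remove [kgbxk] add [aizhu,iwz] -> 11 lines: mkw lvkj las wxr vyfag qdtk jdvsf aizhu iwz tzev bpj
Hunk 4: at line 1 remove [las] add [piq] -> 11 lines: mkw lvkj piq wxr vyfag qdtk jdvsf aizhu iwz tzev bpj
Hunk 5: at line 3 remove [vyfag,qdtk,jdvsf] add [ohqvg,amvz] -> 10 lines: mkw lvkj piq wxr ohqvg amvz aizhu iwz tzev bpj
Hunk 6: at line 1 remove [piq] add [rmc,ebgd,lvgkx] -> 12 lines: mkw lvkj rmc ebgd lvgkx wxr ohqvg amvz aizhu iwz tzev bpj
Final line count: 12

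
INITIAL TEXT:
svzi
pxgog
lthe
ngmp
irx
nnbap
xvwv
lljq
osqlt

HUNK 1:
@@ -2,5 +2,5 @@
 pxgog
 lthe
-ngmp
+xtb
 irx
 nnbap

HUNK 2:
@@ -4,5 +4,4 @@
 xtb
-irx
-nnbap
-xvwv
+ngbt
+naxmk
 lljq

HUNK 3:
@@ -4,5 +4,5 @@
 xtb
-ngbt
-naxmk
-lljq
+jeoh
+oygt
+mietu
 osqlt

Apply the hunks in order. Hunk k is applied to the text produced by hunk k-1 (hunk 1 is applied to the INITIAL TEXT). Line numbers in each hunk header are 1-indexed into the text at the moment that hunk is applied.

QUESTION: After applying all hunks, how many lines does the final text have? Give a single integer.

Hunk 1: at line 2 remove [ngmp] add [xtb] -> 9 lines: svzi pxgog lthe xtb irx nnbap xvwv lljq osqlt
Hunk 2: at line 4 remove [irx,nnbap,xvwv] add [ngbt,naxmk] -> 8 lines: svzi pxgog lthe xtb ngbt naxmk lljq osqlt
Hunk 3: at line 4 remove [ngbt,naxmk,lljq] add [jeoh,oygt,mietu] -> 8 lines: svzi pxgog lthe xtb jeoh oygt mietu osqlt
Final line count: 8

Answer: 8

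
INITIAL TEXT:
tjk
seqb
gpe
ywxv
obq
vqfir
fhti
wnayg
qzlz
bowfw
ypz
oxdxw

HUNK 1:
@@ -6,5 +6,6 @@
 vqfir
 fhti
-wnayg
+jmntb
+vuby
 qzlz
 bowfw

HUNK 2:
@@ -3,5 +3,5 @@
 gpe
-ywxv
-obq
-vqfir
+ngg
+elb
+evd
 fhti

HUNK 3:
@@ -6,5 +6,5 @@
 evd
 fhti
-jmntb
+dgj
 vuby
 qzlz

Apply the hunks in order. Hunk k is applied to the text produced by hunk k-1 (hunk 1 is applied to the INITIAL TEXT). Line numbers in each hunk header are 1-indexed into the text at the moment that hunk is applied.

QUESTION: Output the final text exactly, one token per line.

Hunk 1: at line 6 remove [wnayg] add [jmntb,vuby] -> 13 lines: tjk seqb gpe ywxv obq vqfir fhti jmntb vuby qzlz bowfw ypz oxdxw
Hunk 2: at line 3 remove [ywxv,obq,vqfir] add [ngg,elb,evd] -> 13 lines: tjk seqb gpe ngg elb evd fhti jmntb vuby qzlz bowfw ypz oxdxw
Hunk 3: at line 6 remove [jmntb] add [dgj] -> 13 lines: tjk seqb gpe ngg elb evd fhti dgj vuby qzlz bowfw ypz oxdxw

Answer: tjk
seqb
gpe
ngg
elb
evd
fhti
dgj
vuby
qzlz
bowfw
ypz
oxdxw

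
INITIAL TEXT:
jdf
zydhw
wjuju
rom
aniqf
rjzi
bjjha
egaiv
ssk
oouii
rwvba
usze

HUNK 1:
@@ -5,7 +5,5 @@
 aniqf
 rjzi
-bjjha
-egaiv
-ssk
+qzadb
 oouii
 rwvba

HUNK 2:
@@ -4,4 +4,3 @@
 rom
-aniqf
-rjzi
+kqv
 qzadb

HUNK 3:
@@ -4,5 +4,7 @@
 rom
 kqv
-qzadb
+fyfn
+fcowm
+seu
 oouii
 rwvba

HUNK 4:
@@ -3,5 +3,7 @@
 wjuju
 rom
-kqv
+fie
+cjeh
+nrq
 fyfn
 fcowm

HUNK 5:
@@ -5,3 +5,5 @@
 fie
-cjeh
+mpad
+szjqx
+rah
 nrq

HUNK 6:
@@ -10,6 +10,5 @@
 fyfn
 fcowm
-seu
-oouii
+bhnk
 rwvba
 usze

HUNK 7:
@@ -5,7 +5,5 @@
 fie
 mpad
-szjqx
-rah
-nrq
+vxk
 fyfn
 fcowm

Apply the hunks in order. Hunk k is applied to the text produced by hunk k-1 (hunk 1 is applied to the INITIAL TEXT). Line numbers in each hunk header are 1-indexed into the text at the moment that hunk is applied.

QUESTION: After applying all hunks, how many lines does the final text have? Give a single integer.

Hunk 1: at line 5 remove [bjjha,egaiv,ssk] add [qzadb] -> 10 lines: jdf zydhw wjuju rom aniqf rjzi qzadb oouii rwvba usze
Hunk 2: at line 4 remove [aniqf,rjzi] add [kqv] -> 9 lines: jdf zydhw wjuju rom kqv qzadb oouii rwvba usze
Hunk 3: at line 4 remove [qzadb] add [fyfn,fcowm,seu] -> 11 lines: jdf zydhw wjuju rom kqv fyfn fcowm seu oouii rwvba usze
Hunk 4: at line 3 remove [kqv] add [fie,cjeh,nrq] -> 13 lines: jdf zydhw wjuju rom fie cjeh nrq fyfn fcowm seu oouii rwvba usze
Hunk 5: at line 5 remove [cjeh] add [mpad,szjqx,rah] -> 15 lines: jdf zydhw wjuju rom fie mpad szjqx rah nrq fyfn fcowm seu oouii rwvba usze
Hunk 6: at line 10 remove [seu,oouii] add [bhnk] -> 14 lines: jdf zydhw wjuju rom fie mpad szjqx rah nrq fyfn fcowm bhnk rwvba usze
Hunk 7: at line 5 remove [szjqx,rah,nrq] add [vxk] -> 12 lines: jdf zydhw wjuju rom fie mpad vxk fyfn fcowm bhnk rwvba usze
Final line count: 12

Answer: 12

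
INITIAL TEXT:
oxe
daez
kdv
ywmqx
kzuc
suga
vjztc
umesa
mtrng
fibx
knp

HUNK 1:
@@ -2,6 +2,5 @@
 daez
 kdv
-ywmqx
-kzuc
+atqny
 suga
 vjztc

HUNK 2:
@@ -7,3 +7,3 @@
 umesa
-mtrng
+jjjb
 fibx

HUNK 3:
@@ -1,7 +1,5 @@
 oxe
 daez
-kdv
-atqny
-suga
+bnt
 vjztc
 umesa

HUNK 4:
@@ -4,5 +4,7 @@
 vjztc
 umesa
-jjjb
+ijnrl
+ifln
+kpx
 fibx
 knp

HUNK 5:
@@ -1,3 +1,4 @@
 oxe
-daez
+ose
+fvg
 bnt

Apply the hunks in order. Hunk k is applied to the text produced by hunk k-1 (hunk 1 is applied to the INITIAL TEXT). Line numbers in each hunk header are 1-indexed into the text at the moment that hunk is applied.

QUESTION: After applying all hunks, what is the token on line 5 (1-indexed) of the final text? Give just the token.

Answer: vjztc

Derivation:
Hunk 1: at line 2 remove [ywmqx,kzuc] add [atqny] -> 10 lines: oxe daez kdv atqny suga vjztc umesa mtrng fibx knp
Hunk 2: at line 7 remove [mtrng] add [jjjb] -> 10 lines: oxe daez kdv atqny suga vjztc umesa jjjb fibx knp
Hunk 3: at line 1 remove [kdv,atqny,suga] add [bnt] -> 8 lines: oxe daez bnt vjztc umesa jjjb fibx knp
Hunk 4: at line 4 remove [jjjb] add [ijnrl,ifln,kpx] -> 10 lines: oxe daez bnt vjztc umesa ijnrl ifln kpx fibx knp
Hunk 5: at line 1 remove [daez] add [ose,fvg] -> 11 lines: oxe ose fvg bnt vjztc umesa ijnrl ifln kpx fibx knp
Final line 5: vjztc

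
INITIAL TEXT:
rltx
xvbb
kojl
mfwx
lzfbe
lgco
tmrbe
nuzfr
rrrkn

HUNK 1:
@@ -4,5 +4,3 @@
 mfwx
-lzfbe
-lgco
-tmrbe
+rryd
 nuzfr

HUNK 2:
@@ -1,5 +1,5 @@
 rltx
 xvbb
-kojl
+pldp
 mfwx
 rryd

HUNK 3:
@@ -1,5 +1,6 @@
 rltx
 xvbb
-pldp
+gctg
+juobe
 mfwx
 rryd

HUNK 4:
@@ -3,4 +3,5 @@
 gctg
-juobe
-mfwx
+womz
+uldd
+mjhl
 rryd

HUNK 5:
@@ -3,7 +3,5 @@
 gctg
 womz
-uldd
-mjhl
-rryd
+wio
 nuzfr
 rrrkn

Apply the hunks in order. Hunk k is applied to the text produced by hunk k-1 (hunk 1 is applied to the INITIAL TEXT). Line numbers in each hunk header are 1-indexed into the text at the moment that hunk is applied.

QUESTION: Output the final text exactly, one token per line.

Hunk 1: at line 4 remove [lzfbe,lgco,tmrbe] add [rryd] -> 7 lines: rltx xvbb kojl mfwx rryd nuzfr rrrkn
Hunk 2: at line 1 remove [kojl] add [pldp] -> 7 lines: rltx xvbb pldp mfwx rryd nuzfr rrrkn
Hunk 3: at line 1 remove [pldp] add [gctg,juobe] -> 8 lines: rltx xvbb gctg juobe mfwx rryd nuzfr rrrkn
Hunk 4: at line 3 remove [juobe,mfwx] add [womz,uldd,mjhl] -> 9 lines: rltx xvbb gctg womz uldd mjhl rryd nuzfr rrrkn
Hunk 5: at line 3 remove [uldd,mjhl,rryd] add [wio] -> 7 lines: rltx xvbb gctg womz wio nuzfr rrrkn

Answer: rltx
xvbb
gctg
womz
wio
nuzfr
rrrkn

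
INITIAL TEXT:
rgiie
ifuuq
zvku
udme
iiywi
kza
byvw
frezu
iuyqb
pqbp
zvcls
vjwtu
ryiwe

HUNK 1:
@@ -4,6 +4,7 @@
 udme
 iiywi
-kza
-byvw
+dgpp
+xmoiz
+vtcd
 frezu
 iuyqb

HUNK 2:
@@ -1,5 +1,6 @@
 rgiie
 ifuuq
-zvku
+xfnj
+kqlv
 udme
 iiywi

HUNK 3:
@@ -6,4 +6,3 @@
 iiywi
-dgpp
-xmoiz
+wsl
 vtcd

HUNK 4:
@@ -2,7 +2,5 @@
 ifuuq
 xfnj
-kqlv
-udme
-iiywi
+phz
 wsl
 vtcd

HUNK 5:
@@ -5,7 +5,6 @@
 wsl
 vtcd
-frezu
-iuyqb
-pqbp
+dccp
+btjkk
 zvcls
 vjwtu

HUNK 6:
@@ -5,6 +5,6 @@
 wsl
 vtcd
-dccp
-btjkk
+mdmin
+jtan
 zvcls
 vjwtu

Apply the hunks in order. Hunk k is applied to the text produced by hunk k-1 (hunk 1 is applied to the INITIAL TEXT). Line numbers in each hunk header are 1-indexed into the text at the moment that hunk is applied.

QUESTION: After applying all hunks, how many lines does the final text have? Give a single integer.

Answer: 11

Derivation:
Hunk 1: at line 4 remove [kza,byvw] add [dgpp,xmoiz,vtcd] -> 14 lines: rgiie ifuuq zvku udme iiywi dgpp xmoiz vtcd frezu iuyqb pqbp zvcls vjwtu ryiwe
Hunk 2: at line 1 remove [zvku] add [xfnj,kqlv] -> 15 lines: rgiie ifuuq xfnj kqlv udme iiywi dgpp xmoiz vtcd frezu iuyqb pqbp zvcls vjwtu ryiwe
Hunk 3: at line 6 remove [dgpp,xmoiz] add [wsl] -> 14 lines: rgiie ifuuq xfnj kqlv udme iiywi wsl vtcd frezu iuyqb pqbp zvcls vjwtu ryiwe
Hunk 4: at line 2 remove [kqlv,udme,iiywi] add [phz] -> 12 lines: rgiie ifuuq xfnj phz wsl vtcd frezu iuyqb pqbp zvcls vjwtu ryiwe
Hunk 5: at line 5 remove [frezu,iuyqb,pqbp] add [dccp,btjkk] -> 11 lines: rgiie ifuuq xfnj phz wsl vtcd dccp btjkk zvcls vjwtu ryiwe
Hunk 6: at line 5 remove [dccp,btjkk] add [mdmin,jtan] -> 11 lines: rgiie ifuuq xfnj phz wsl vtcd mdmin jtan zvcls vjwtu ryiwe
Final line count: 11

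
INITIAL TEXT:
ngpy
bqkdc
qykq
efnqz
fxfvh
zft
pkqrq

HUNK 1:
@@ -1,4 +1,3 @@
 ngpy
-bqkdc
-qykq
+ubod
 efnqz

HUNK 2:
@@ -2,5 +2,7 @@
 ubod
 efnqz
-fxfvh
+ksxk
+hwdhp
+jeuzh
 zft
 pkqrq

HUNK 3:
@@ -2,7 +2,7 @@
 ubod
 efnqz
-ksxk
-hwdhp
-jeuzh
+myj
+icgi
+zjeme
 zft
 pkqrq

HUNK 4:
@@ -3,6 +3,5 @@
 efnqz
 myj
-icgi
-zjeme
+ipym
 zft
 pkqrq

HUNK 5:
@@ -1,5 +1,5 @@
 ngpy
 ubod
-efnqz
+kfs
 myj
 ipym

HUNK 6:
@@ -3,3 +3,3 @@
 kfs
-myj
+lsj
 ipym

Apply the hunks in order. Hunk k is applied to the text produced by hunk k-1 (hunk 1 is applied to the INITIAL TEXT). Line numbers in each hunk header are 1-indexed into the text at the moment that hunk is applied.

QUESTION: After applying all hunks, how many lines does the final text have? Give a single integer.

Hunk 1: at line 1 remove [bqkdc,qykq] add [ubod] -> 6 lines: ngpy ubod efnqz fxfvh zft pkqrq
Hunk 2: at line 2 remove [fxfvh] add [ksxk,hwdhp,jeuzh] -> 8 lines: ngpy ubod efnqz ksxk hwdhp jeuzh zft pkqrq
Hunk 3: at line 2 remove [ksxk,hwdhp,jeuzh] add [myj,icgi,zjeme] -> 8 lines: ngpy ubod efnqz myj icgi zjeme zft pkqrq
Hunk 4: at line 3 remove [icgi,zjeme] add [ipym] -> 7 lines: ngpy ubod efnqz myj ipym zft pkqrq
Hunk 5: at line 1 remove [efnqz] add [kfs] -> 7 lines: ngpy ubod kfs myj ipym zft pkqrq
Hunk 6: at line 3 remove [myj] add [lsj] -> 7 lines: ngpy ubod kfs lsj ipym zft pkqrq
Final line count: 7

Answer: 7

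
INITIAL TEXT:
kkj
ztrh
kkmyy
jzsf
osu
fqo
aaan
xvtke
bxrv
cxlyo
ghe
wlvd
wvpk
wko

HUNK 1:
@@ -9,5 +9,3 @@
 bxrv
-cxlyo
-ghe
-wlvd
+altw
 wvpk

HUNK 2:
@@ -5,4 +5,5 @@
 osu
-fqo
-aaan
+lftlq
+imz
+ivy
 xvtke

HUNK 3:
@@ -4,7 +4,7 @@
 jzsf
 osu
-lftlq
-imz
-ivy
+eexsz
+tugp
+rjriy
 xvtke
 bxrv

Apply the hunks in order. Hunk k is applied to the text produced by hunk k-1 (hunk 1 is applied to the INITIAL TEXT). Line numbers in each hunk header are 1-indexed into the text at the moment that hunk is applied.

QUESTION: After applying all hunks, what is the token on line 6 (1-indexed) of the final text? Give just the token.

Answer: eexsz

Derivation:
Hunk 1: at line 9 remove [cxlyo,ghe,wlvd] add [altw] -> 12 lines: kkj ztrh kkmyy jzsf osu fqo aaan xvtke bxrv altw wvpk wko
Hunk 2: at line 5 remove [fqo,aaan] add [lftlq,imz,ivy] -> 13 lines: kkj ztrh kkmyy jzsf osu lftlq imz ivy xvtke bxrv altw wvpk wko
Hunk 3: at line 4 remove [lftlq,imz,ivy] add [eexsz,tugp,rjriy] -> 13 lines: kkj ztrh kkmyy jzsf osu eexsz tugp rjriy xvtke bxrv altw wvpk wko
Final line 6: eexsz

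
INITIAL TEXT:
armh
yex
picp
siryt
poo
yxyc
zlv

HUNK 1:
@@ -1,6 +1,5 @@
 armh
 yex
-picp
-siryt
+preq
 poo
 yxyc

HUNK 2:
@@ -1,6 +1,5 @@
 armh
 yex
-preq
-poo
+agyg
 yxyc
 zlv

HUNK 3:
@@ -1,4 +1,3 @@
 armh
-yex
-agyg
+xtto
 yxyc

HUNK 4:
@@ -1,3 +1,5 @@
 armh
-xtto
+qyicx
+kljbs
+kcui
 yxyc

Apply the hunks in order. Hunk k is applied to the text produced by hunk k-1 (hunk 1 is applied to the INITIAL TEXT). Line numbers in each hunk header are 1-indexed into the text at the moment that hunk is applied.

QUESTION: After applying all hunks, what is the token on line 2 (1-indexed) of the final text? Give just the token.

Hunk 1: at line 1 remove [picp,siryt] add [preq] -> 6 lines: armh yex preq poo yxyc zlv
Hunk 2: at line 1 remove [preq,poo] add [agyg] -> 5 lines: armh yex agyg yxyc zlv
Hunk 3: at line 1 remove [yex,agyg] add [xtto] -> 4 lines: armh xtto yxyc zlv
Hunk 4: at line 1 remove [xtto] add [qyicx,kljbs,kcui] -> 6 lines: armh qyicx kljbs kcui yxyc zlv
Final line 2: qyicx

Answer: qyicx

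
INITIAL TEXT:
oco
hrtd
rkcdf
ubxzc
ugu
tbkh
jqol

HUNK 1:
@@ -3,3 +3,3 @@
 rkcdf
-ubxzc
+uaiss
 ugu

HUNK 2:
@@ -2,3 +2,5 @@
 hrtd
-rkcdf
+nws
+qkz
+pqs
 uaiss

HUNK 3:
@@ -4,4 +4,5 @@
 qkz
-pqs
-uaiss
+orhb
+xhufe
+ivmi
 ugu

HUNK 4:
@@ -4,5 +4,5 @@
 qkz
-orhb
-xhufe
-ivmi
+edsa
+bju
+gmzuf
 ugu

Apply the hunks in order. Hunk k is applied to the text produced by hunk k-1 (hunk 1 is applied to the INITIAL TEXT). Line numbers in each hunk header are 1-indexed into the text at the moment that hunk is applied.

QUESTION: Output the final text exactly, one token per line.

Answer: oco
hrtd
nws
qkz
edsa
bju
gmzuf
ugu
tbkh
jqol

Derivation:
Hunk 1: at line 3 remove [ubxzc] add [uaiss] -> 7 lines: oco hrtd rkcdf uaiss ugu tbkh jqol
Hunk 2: at line 2 remove [rkcdf] add [nws,qkz,pqs] -> 9 lines: oco hrtd nws qkz pqs uaiss ugu tbkh jqol
Hunk 3: at line 4 remove [pqs,uaiss] add [orhb,xhufe,ivmi] -> 10 lines: oco hrtd nws qkz orhb xhufe ivmi ugu tbkh jqol
Hunk 4: at line 4 remove [orhb,xhufe,ivmi] add [edsa,bju,gmzuf] -> 10 lines: oco hrtd nws qkz edsa bju gmzuf ugu tbkh jqol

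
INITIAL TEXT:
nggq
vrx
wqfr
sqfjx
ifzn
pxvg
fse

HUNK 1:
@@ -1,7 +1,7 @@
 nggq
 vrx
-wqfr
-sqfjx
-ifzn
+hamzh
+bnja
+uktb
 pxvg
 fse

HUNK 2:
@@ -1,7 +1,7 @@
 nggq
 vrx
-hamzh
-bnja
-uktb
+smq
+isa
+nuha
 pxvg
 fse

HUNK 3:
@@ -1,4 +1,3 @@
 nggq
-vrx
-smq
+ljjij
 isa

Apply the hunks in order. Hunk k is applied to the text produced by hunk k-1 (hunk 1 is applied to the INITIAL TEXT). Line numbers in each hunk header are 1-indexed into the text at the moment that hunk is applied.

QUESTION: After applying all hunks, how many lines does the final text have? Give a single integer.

Answer: 6

Derivation:
Hunk 1: at line 1 remove [wqfr,sqfjx,ifzn] add [hamzh,bnja,uktb] -> 7 lines: nggq vrx hamzh bnja uktb pxvg fse
Hunk 2: at line 1 remove [hamzh,bnja,uktb] add [smq,isa,nuha] -> 7 lines: nggq vrx smq isa nuha pxvg fse
Hunk 3: at line 1 remove [vrx,smq] add [ljjij] -> 6 lines: nggq ljjij isa nuha pxvg fse
Final line count: 6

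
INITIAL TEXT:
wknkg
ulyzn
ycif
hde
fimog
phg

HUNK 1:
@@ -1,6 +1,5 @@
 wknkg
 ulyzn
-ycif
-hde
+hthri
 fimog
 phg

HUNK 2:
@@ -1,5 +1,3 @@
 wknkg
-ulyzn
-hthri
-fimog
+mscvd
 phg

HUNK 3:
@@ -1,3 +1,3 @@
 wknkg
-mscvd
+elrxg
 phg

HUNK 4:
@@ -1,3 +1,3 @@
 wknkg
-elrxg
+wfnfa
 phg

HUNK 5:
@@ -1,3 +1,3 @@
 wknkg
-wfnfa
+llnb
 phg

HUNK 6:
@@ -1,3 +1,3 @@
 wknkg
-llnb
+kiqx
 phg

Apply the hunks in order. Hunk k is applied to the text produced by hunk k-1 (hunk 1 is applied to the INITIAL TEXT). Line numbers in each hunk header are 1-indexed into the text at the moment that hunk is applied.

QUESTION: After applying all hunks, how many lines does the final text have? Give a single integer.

Hunk 1: at line 1 remove [ycif,hde] add [hthri] -> 5 lines: wknkg ulyzn hthri fimog phg
Hunk 2: at line 1 remove [ulyzn,hthri,fimog] add [mscvd] -> 3 lines: wknkg mscvd phg
Hunk 3: at line 1 remove [mscvd] add [elrxg] -> 3 lines: wknkg elrxg phg
Hunk 4: at line 1 remove [elrxg] add [wfnfa] -> 3 lines: wknkg wfnfa phg
Hunk 5: at line 1 remove [wfnfa] add [llnb] -> 3 lines: wknkg llnb phg
Hunk 6: at line 1 remove [llnb] add [kiqx] -> 3 lines: wknkg kiqx phg
Final line count: 3

Answer: 3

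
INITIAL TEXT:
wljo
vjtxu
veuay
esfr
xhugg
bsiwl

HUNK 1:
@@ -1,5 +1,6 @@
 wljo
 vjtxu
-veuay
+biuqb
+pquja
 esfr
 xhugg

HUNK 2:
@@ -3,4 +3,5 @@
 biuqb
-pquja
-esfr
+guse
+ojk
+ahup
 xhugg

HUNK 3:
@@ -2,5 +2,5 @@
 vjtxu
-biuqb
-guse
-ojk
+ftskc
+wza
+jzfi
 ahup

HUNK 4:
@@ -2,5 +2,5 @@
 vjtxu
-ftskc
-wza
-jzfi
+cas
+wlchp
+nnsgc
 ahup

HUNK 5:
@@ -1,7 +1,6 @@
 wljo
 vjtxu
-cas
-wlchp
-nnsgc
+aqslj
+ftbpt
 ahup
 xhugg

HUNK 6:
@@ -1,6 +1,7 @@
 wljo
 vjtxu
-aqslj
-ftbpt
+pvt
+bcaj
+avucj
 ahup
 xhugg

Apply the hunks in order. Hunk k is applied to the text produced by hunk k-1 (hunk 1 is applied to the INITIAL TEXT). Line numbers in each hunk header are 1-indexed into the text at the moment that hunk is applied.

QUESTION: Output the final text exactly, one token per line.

Hunk 1: at line 1 remove [veuay] add [biuqb,pquja] -> 7 lines: wljo vjtxu biuqb pquja esfr xhugg bsiwl
Hunk 2: at line 3 remove [pquja,esfr] add [guse,ojk,ahup] -> 8 lines: wljo vjtxu biuqb guse ojk ahup xhugg bsiwl
Hunk 3: at line 2 remove [biuqb,guse,ojk] add [ftskc,wza,jzfi] -> 8 lines: wljo vjtxu ftskc wza jzfi ahup xhugg bsiwl
Hunk 4: at line 2 remove [ftskc,wza,jzfi] add [cas,wlchp,nnsgc] -> 8 lines: wljo vjtxu cas wlchp nnsgc ahup xhugg bsiwl
Hunk 5: at line 1 remove [cas,wlchp,nnsgc] add [aqslj,ftbpt] -> 7 lines: wljo vjtxu aqslj ftbpt ahup xhugg bsiwl
Hunk 6: at line 1 remove [aqslj,ftbpt] add [pvt,bcaj,avucj] -> 8 lines: wljo vjtxu pvt bcaj avucj ahup xhugg bsiwl

Answer: wljo
vjtxu
pvt
bcaj
avucj
ahup
xhugg
bsiwl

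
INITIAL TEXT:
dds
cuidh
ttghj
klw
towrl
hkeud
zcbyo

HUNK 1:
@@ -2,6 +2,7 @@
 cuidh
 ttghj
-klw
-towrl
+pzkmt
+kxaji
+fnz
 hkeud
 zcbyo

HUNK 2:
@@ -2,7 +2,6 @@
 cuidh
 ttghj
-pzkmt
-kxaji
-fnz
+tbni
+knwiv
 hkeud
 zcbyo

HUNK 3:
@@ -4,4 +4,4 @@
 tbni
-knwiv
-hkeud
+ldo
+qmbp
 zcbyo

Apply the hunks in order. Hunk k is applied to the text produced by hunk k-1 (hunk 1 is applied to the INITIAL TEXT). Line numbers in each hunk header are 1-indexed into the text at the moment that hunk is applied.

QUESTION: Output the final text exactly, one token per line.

Answer: dds
cuidh
ttghj
tbni
ldo
qmbp
zcbyo

Derivation:
Hunk 1: at line 2 remove [klw,towrl] add [pzkmt,kxaji,fnz] -> 8 lines: dds cuidh ttghj pzkmt kxaji fnz hkeud zcbyo
Hunk 2: at line 2 remove [pzkmt,kxaji,fnz] add [tbni,knwiv] -> 7 lines: dds cuidh ttghj tbni knwiv hkeud zcbyo
Hunk 3: at line 4 remove [knwiv,hkeud] add [ldo,qmbp] -> 7 lines: dds cuidh ttghj tbni ldo qmbp zcbyo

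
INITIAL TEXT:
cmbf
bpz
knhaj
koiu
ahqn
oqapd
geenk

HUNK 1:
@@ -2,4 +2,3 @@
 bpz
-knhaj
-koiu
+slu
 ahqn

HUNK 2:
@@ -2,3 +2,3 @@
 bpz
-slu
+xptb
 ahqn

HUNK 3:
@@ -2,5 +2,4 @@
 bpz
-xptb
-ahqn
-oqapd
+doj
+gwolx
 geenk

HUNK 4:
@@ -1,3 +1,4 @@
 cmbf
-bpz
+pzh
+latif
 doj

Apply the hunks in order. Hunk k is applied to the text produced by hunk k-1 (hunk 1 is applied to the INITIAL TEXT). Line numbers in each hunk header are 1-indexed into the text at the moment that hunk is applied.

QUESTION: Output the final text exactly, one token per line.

Hunk 1: at line 2 remove [knhaj,koiu] add [slu] -> 6 lines: cmbf bpz slu ahqn oqapd geenk
Hunk 2: at line 2 remove [slu] add [xptb] -> 6 lines: cmbf bpz xptb ahqn oqapd geenk
Hunk 3: at line 2 remove [xptb,ahqn,oqapd] add [doj,gwolx] -> 5 lines: cmbf bpz doj gwolx geenk
Hunk 4: at line 1 remove [bpz] add [pzh,latif] -> 6 lines: cmbf pzh latif doj gwolx geenk

Answer: cmbf
pzh
latif
doj
gwolx
geenk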